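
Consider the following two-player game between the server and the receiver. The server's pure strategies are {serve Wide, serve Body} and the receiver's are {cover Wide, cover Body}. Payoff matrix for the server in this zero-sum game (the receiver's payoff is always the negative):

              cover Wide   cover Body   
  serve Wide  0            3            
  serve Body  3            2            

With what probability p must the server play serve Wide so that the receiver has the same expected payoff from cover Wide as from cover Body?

For the receiver to be willing to mix, the receiver must be indifferent between cover Wide and cover Body, which pins down the server's mix.
  the receiver's expected payoff from cover Wide: p·0 + (1−p)·(-3) = 3p - 3
  the receiver's expected payoff from cover Body: p·(-3) + (1−p)·(-2) = -p - 2
  3p - 3 = -p - 2  ⇒  4p = 1  ⇒  p = 1/4.

p = 1/4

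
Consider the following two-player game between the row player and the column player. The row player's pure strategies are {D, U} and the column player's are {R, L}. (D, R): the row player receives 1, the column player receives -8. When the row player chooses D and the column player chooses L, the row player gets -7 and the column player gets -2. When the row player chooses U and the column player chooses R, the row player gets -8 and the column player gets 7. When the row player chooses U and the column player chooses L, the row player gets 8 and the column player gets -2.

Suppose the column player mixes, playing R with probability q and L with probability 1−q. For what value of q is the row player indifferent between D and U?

q = 5/8

In a mixed equilibrium the row player is indifferent between D and U; this condition fixes q.
  the row player's payoff from D: q·1 + (1−q)·(-7) = 8q - 7
  the row player's payoff from U: q·(-8) + (1−q)·8 = -16q + 8
  8q - 7 = -16q + 8  ⇒  24q = 15  ⇒  q = 5/8.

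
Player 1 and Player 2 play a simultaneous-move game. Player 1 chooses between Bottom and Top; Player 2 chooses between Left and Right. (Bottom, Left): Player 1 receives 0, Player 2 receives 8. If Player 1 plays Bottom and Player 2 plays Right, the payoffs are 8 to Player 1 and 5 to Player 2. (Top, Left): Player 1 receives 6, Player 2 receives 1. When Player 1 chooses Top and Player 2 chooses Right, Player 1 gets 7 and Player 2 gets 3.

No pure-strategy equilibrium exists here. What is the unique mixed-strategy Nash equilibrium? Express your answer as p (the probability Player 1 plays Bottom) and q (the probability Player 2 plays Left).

For Player 2 to be willing to mix, Player 2 must be indifferent between Left and Right, which pins down Player 1's mix.
  Player 2's payoff from Left: p·8 + (1−p)·1 = 7p + 1
  Player 2's payoff from Right: p·5 + (1−p)·3 = 2p + 3
  7p + 1 = 2p + 3  ⇒  5p = 2  ⇒  p = 2/5.
Player 1's indifference between Bottom and Top determines Player 2's mixing probability q:
  Player 1's expected payoff from Bottom: q·0 + (1−q)·8 = -8q + 8
  Player 1's expected payoff from Top: q·6 + (1−q)·7 = -q + 7
  -8q + 8 = -q + 7  ⇒  -7q = -1  ⇒  q = 1/7.

p = 2/5, q = 1/7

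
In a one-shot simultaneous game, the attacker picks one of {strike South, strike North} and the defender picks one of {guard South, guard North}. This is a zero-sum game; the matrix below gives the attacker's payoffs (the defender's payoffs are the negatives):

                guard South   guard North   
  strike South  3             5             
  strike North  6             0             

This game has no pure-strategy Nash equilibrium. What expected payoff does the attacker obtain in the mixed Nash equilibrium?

15/4

For the attacker to be willing to mix, the attacker must be indifferent between strike South and strike North, which pins down the defender's mix.
  the attacker's payoff from strike South: q·3 + (1−q)·5 = -2q + 5
  the attacker's payoff from strike North: q·6 + (1−q)·0 = 6q
  -2q + 5 = 6q  ⇒  -8q = -5  ⇒  q = 5/8.
At equilibrium the attacker is indifferent across rows, so the attacker's payoff equals the payoff from strike South: (5/8)·3 + (3/8)·5 = 15/4.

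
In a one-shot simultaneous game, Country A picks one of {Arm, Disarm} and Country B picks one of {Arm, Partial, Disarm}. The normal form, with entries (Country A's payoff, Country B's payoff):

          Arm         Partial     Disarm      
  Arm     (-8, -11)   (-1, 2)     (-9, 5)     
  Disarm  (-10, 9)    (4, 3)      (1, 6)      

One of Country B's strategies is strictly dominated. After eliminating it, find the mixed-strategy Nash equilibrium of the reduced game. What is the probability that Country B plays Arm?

q = 5/6

Country B's strategy Partial is strictly dominated by Disarm: 5 > 2 and 6 > 3. Eliminate Partial.
For Country A to be willing to mix, Country A must be indifferent between Arm and Disarm, which pins down Country B's mix.
  Country A's payoff to Arm: q·(-8) + (1−q)·(-9) = q - 9
  Country A's payoff to Disarm: q·(-10) + (1−q)·1 = -11q + 1
  q - 9 = -11q + 1  ⇒  12q = 10  ⇒  q = 5/6.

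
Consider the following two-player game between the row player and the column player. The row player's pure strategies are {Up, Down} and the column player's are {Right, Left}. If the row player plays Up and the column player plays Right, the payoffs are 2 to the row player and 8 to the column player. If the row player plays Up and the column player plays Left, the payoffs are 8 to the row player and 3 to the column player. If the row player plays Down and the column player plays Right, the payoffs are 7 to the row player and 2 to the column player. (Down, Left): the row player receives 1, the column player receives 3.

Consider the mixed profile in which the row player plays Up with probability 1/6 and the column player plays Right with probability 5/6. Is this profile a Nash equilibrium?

Given the column player's mix q = 5/6, the row player's payoff from Up is 3 but from Down is 6. The row player strictly prefers Down, so the row player would not mix.
So the proposed profile is not a Nash equilibrium.

No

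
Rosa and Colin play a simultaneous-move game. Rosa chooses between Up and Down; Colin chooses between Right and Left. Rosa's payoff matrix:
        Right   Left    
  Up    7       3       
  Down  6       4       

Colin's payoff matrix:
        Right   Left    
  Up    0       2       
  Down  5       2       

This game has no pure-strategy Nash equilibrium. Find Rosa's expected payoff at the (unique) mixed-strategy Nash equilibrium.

5

Colin's mix must leave Rosa indifferent between Up and Down.
  Rosa's payoff from Up: q·7 + (1−q)·3 = 4q + 3
  Rosa's payoff from Down: q·6 + (1−q)·4 = 2q + 4
  4q + 3 = 2q + 4  ⇒  2q = 1  ⇒  q = 1/2.
At equilibrium Rosa is indifferent across rows, so Rosa's payoff equals the payoff from Up: (1/2)·7 + (1/2)·3 = 5.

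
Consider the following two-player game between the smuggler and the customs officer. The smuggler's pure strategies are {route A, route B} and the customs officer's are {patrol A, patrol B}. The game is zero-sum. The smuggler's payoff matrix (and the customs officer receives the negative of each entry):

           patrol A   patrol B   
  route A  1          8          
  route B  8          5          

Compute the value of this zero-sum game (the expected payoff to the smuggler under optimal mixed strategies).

v = 59/10

For the smuggler to be willing to mix, the smuggler must be indifferent between route A and route B, which pins down the customs officer's mix.
  the smuggler's payoff to route A: q·1 + (1−q)·8 = -7q + 8
  the smuggler's payoff to route B: q·8 + (1−q)·5 = 3q + 5
  -7q + 8 = 3q + 5  ⇒  -10q = -3  ⇒  q = 3/10.
The value is the smuggler's expected payoff against this mix (using route A): (3/10)·1 + (7/10)·8 = 59/10.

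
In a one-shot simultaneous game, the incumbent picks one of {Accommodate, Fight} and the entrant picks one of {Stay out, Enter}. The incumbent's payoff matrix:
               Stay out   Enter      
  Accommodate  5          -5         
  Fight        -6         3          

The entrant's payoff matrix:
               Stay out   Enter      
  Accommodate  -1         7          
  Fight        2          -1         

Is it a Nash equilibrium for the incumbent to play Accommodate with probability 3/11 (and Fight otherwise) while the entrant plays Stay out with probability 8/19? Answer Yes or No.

Yes

Check the entrant's indifference given the incumbent's mix p = 3/11:
  payoff from Stay out = 13/11; payoff from Enter = 13/11 — equal.
Check the incumbent's indifference given the entrant's mix q = 8/19:
  payoff from Accommodate = -15/19; payoff from Fight = -15/19 — equal.
Both players are indifferent, so neither can profitably deviate.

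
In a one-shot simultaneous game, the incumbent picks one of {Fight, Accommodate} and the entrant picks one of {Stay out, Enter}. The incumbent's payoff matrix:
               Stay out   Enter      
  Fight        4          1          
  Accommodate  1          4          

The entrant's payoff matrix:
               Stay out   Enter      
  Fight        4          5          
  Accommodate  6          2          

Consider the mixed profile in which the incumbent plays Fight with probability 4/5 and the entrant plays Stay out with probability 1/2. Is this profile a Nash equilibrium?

Check the entrant's indifference given the incumbent's mix p = 4/5:
  payoff from Stay out = 22/5; payoff from Enter = 22/5 — equal.
Check the incumbent's indifference given the entrant's mix q = 1/2:
  payoff from Fight = 5/2; payoff from Accommodate = 5/2 — equal.
Both players are indifferent, so neither can profitably deviate.

Yes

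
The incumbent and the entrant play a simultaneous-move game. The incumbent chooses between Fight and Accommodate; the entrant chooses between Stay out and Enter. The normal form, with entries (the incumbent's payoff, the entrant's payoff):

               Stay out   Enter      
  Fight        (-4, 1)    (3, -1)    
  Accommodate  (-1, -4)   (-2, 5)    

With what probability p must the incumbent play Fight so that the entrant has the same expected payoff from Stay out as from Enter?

Set the entrant's expected payoff from Stay out equal to that from Enter:
  the entrant's expected payoff from Stay out: p·1 + (1−p)·(-4) = 5p - 4
  the entrant's expected payoff from Enter: p·(-1) + (1−p)·5 = -6p + 5
  5p - 4 = -6p + 5  ⇒  11p = 9  ⇒  p = 9/11.

p = 9/11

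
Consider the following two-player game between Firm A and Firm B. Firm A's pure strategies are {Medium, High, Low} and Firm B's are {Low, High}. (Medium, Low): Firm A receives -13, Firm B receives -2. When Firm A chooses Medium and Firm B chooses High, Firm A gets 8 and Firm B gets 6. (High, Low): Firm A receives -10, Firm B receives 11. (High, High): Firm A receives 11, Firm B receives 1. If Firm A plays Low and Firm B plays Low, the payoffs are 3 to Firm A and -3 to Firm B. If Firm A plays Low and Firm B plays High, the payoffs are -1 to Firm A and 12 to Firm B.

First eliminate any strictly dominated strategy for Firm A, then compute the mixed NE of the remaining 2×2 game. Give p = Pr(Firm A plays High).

Firm A's strategy Medium is strictly dominated by High: -10 > -13 and 11 > 8. Eliminate Medium.
Set Firm B's expected payoff from Low equal to that from High:
  Firm B's payoff from Low: p·11 + (1−p)·(-3) = 14p - 3
  Firm B's payoff from High: p·1 + (1−p)·12 = -11p + 12
  14p - 3 = -11p + 12  ⇒  25p = 15  ⇒  p = 3/5.

p = 3/5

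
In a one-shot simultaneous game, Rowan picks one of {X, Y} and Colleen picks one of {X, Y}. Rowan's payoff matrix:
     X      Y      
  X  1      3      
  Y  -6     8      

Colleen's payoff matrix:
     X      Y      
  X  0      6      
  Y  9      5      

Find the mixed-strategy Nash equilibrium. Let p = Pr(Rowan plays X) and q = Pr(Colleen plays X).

For Colleen to be willing to mix, Colleen must be indifferent between X and Y, which pins down Rowan's mix.
  Colleen's payoff to X: p·0 + (1−p)·9 = -9p + 9
  Colleen's payoff to Y: p·6 + (1−p)·5 = p + 5
  -9p + 9 = p + 5  ⇒  -10p = -4  ⇒  p = 2/5.
Rowan's indifference between X and Y determines Colleen's mixing probability q:
  Rowan's payoff from X: q·1 + (1−q)·3 = -2q + 3
  Rowan's payoff from Y: q·(-6) + (1−q)·8 = -14q + 8
  -2q + 3 = -14q + 8  ⇒  12q = 5  ⇒  q = 5/12.

p = 2/5, q = 5/12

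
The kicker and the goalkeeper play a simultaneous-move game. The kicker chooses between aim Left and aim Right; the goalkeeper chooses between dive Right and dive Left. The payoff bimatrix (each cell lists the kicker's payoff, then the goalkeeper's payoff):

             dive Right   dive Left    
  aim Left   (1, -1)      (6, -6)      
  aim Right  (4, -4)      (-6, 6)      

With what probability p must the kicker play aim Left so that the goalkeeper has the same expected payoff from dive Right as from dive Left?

The goalkeeper's indifference between dive Right and dive Left determines the kicker's mixing probability p:
  the goalkeeper's payoff from dive Right: p·(-1) + (1−p)·(-4) = 3p - 4
  the goalkeeper's payoff from dive Left: p·(-6) + (1−p)·6 = -12p + 6
  3p - 4 = -12p + 6  ⇒  15p = 10  ⇒  p = 2/3.

p = 2/3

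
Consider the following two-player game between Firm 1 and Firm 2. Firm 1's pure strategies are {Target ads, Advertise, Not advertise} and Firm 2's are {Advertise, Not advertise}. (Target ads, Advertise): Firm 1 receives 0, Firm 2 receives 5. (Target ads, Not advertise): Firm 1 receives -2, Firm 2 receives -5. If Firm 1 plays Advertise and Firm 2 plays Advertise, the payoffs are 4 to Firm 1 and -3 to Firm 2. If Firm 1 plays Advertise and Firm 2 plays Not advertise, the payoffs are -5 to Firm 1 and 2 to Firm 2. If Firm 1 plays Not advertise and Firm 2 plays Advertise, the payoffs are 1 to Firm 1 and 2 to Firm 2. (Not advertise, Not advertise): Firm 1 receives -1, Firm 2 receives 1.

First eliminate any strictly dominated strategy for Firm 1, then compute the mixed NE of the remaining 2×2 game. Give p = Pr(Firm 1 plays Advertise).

Firm 1's strategy Target ads is strictly dominated by Not advertise: 1 > 0 and -1 > -2. Eliminate Target ads.
Firm 2's indifference between Advertise and Not advertise determines Firm 1's mixing probability p:
  Firm 2's payoff from Advertise: p·(-3) + (1−p)·2 = -5p + 2
  Firm 2's payoff from Not advertise: p·2 + (1−p)·1 = p + 1
  -5p + 2 = p + 1  ⇒  -6p = -1  ⇒  p = 1/6.

p = 1/6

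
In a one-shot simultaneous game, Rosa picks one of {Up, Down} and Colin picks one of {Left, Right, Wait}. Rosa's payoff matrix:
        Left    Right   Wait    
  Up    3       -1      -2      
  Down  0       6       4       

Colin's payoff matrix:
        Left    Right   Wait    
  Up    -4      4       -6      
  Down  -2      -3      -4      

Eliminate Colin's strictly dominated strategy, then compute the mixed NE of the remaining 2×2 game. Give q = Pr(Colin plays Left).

q = 7/10

Colin's strategy Wait is strictly dominated by Left: -4 > -6 and -2 > -4. Eliminate Wait.
Colin's mix must leave Rosa indifferent between Up and Down.
  Rosa's expected payoff from Up: q·3 + (1−q)·(-1) = 4q - 1
  Rosa's expected payoff from Down: q·0 + (1−q)·6 = -6q + 6
  4q - 1 = -6q + 6  ⇒  10q = 7  ⇒  q = 7/10.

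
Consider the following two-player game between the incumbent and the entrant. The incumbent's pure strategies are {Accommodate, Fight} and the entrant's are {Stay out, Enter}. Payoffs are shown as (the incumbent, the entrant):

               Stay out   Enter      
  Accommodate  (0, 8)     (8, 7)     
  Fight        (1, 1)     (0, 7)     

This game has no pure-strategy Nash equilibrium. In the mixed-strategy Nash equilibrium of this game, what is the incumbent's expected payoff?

Set the incumbent's expected payoff from Accommodate equal to that from Fight:
  the incumbent's payoff from Accommodate: q·0 + (1−q)·8 = -8q + 8
  the incumbent's payoff from Fight: q·1 + (1−q)·0 = q
  -8q + 8 = q  ⇒  -9q = -8  ⇒  q = 8/9.
At equilibrium the incumbent is indifferent across rows, so the incumbent's payoff equals the payoff from Accommodate: (8/9)·0 + (1/9)·8 = 8/9.

8/9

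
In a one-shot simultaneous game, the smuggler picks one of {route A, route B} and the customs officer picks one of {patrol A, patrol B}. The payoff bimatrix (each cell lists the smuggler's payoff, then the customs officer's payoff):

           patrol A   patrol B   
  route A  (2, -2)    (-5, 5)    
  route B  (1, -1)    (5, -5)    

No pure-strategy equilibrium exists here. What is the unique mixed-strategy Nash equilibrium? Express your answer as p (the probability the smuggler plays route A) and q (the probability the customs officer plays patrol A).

p = 4/11, q = 10/11

The smuggler's mix must leave the customs officer indifferent between patrol A and patrol B.
  the customs officer's payoff to patrol A: p·(-2) + (1−p)·(-1) = -p - 1
  the customs officer's payoff to patrol B: p·5 + (1−p)·(-5) = 10p - 5
  -p - 1 = 10p - 5  ⇒  -11p = -4  ⇒  p = 4/11.
Set the smuggler's expected payoff from route A equal to that from route B:
  the smuggler's expected payoff from route A: q·2 + (1−q)·(-5) = 7q - 5
  the smuggler's expected payoff from route B: q·1 + (1−q)·5 = -4q + 5
  7q - 5 = -4q + 5  ⇒  11q = 10  ⇒  q = 10/11.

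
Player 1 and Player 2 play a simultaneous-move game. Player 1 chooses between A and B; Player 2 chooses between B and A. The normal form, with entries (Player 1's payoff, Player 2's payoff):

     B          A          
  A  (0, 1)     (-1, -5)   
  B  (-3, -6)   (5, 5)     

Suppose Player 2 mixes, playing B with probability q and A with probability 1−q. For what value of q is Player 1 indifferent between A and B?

Set Player 1's expected payoff from A equal to that from B:
  Player 1's expected payoff from A: q·0 + (1−q)·(-1) = q - 1
  Player 1's expected payoff from B: q·(-3) + (1−q)·5 = -8q + 5
  q - 1 = -8q + 5  ⇒  9q = 6  ⇒  q = 2/3.

q = 2/3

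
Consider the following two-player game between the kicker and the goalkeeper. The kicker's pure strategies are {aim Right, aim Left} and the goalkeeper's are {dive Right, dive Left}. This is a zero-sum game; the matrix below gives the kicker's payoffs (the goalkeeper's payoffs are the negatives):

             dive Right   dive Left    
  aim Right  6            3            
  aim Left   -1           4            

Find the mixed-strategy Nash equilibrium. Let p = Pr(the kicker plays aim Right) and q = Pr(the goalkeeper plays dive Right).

p = 5/8, q = 1/8

Set the goalkeeper's expected payoff from dive Right equal to that from dive Left:
  the goalkeeper's payoff to dive Right: p·(-6) + (1−p)·1 = -7p + 1
  the goalkeeper's payoff to dive Left: p·(-3) + (1−p)·(-4) = p - 4
  -7p + 1 = p - 4  ⇒  -8p = -5  ⇒  p = 5/8.
Set the kicker's expected payoff from aim Right equal to that from aim Left:
  the kicker's payoff to aim Right: q·6 + (1−q)·3 = 3q + 3
  the kicker's payoff to aim Left: q·(-1) + (1−q)·4 = -5q + 4
  3q + 3 = -5q + 4  ⇒  8q = 1  ⇒  q = 1/8.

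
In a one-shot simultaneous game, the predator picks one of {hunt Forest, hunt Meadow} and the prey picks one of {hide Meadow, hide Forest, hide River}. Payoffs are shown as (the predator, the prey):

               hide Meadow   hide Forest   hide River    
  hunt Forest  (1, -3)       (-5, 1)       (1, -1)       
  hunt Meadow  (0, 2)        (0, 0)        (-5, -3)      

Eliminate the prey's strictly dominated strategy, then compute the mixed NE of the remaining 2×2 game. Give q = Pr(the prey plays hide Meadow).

The prey's strategy hide River is strictly dominated by hide Forest: 1 > -1 and 0 > -3. Eliminate hide River.
For the predator to be willing to mix, the predator must be indifferent between hunt Forest and hunt Meadow, which pins down the prey's mix.
  the predator's payoff to hunt Forest: q·1 + (1−q)·(-5) = 6q - 5
  the predator's payoff to hunt Meadow: q·0 + (1−q)·0 = 0
  6q - 5 = 0  ⇒  6q = 5  ⇒  q = 5/6.

q = 5/6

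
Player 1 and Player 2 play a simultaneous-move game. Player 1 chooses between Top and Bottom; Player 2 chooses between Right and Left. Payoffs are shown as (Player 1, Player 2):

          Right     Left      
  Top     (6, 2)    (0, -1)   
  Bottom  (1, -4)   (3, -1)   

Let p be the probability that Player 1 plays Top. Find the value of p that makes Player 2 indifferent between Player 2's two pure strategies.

p = 1/2

Set Player 2's expected payoff from Right equal to that from Left:
  Player 2's payoff to Right: p·2 + (1−p)·(-4) = 6p - 4
  Player 2's payoff to Left: p·(-1) + (1−p)·(-1) = -1
  6p - 4 = -1  ⇒  6p = 3  ⇒  p = 1/2.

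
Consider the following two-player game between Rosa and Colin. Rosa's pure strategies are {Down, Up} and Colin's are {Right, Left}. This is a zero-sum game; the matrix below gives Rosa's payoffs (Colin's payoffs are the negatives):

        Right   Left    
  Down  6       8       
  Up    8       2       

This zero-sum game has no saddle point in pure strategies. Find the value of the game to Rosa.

v = 13/2

In a mixed equilibrium Rosa is indifferent between Down and Up; this condition fixes q.
  Rosa's expected payoff from Down: q·6 + (1−q)·8 = -2q + 8
  Rosa's expected payoff from Up: q·8 + (1−q)·2 = 6q + 2
  -2q + 8 = 6q + 2  ⇒  -8q = -6  ⇒  q = 3/4.
The value is Rosa's expected payoff against this mix (using Down): (3/4)·6 + (1/4)·8 = 13/2.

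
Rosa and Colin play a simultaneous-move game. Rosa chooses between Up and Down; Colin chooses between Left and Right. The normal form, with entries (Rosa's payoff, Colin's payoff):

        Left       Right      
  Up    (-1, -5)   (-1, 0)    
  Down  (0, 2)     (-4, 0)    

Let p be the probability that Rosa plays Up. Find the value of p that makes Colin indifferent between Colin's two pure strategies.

p = 2/7

Colin's indifference between Left and Right determines Rosa's mixing probability p:
  Colin's payoff to Left: p·(-5) + (1−p)·2 = -7p + 2
  Colin's payoff to Right: p·0 + (1−p)·0 = 0
  -7p + 2 = 0  ⇒  -7p = -2  ⇒  p = 2/7.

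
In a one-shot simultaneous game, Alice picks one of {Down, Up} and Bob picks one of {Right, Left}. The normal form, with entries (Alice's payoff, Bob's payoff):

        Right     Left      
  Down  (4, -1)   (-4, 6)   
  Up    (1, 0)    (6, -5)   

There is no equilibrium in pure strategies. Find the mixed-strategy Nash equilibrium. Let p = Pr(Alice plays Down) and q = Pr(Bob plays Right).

Alice's mix must leave Bob indifferent between Right and Left.
  Bob's payoff from Right: p·(-1) + (1−p)·0 = -p
  Bob's payoff from Left: p·6 + (1−p)·(-5) = 11p - 5
  -p = 11p - 5  ⇒  -12p = -5  ⇒  p = 5/12.
Set Alice's expected payoff from Down equal to that from Up:
  Alice's payoff to Down: q·4 + (1−q)·(-4) = 8q - 4
  Alice's payoff to Up: q·1 + (1−q)·6 = -5q + 6
  8q - 4 = -5q + 6  ⇒  13q = 10  ⇒  q = 10/13.

p = 5/12, q = 10/13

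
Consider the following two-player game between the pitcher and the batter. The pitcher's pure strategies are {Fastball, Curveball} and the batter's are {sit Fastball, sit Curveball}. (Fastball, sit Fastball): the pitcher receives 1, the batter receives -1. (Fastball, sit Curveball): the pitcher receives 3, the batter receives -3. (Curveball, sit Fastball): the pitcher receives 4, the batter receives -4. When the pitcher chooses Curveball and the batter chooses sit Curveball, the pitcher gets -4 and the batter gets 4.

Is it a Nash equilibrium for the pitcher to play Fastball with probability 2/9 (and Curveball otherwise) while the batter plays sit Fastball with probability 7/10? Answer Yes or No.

No

Given the pitcher's mix p = 2/9, the batter's payoff from sit Fastball is -10/3 but from sit Curveball is 22/9. The batter strictly prefers sit Curveball, so the batter would not mix.
So the proposed profile is not a Nash equilibrium.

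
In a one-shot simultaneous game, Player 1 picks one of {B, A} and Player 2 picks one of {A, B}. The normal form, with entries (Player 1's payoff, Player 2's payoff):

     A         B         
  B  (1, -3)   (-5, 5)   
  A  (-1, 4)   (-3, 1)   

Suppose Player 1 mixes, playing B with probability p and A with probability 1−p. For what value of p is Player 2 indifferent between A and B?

In a mixed equilibrium Player 2 is indifferent between A and B; this condition fixes p.
  Player 2's payoff to A: p·(-3) + (1−p)·4 = -7p + 4
  Player 2's payoff to B: p·5 + (1−p)·1 = 4p + 1
  -7p + 4 = 4p + 1  ⇒  -11p = -3  ⇒  p = 3/11.

p = 3/11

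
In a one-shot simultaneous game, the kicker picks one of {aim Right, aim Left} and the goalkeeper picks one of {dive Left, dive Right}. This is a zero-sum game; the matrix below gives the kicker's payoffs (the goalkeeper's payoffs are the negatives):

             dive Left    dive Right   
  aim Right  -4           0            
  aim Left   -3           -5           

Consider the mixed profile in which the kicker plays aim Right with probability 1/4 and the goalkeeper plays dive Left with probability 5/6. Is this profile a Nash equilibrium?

No

Given the kicker's mix p = 1/4, the goalkeeper's payoff from dive Left is 13/4 but from dive Right is 15/4. The goalkeeper strictly prefers dive Right, so the goalkeeper would not mix.
So the proposed profile is not a Nash equilibrium.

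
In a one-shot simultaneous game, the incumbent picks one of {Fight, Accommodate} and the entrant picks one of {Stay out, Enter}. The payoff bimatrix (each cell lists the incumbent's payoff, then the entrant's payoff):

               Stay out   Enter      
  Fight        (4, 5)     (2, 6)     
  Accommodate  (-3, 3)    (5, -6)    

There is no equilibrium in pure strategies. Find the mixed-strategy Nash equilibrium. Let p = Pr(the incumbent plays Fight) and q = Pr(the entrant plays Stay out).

Set the entrant's expected payoff from Stay out equal to that from Enter:
  the entrant's payoff from Stay out: p·5 + (1−p)·3 = 2p + 3
  the entrant's payoff from Enter: p·6 + (1−p)·(-6) = 12p - 6
  2p + 3 = 12p - 6  ⇒  -10p = -9  ⇒  p = 9/10.
The incumbent's indifference between Fight and Accommodate determines the entrant's mixing probability q:
  the incumbent's payoff to Fight: q·4 + (1−q)·2 = 2q + 2
  the incumbent's payoff to Accommodate: q·(-3) + (1−q)·5 = -8q + 5
  2q + 2 = -8q + 5  ⇒  10q = 3  ⇒  q = 3/10.

p = 9/10, q = 3/10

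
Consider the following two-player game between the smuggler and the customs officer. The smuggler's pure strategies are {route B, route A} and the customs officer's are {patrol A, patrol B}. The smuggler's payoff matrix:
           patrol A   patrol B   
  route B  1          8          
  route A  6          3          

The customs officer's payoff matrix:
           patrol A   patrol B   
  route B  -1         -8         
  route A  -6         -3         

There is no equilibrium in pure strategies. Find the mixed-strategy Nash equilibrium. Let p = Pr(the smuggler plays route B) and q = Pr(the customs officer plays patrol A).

In a mixed equilibrium the customs officer is indifferent between patrol A and patrol B; this condition fixes p.
  the customs officer's expected payoff from patrol A: p·(-1) + (1−p)·(-6) = 5p - 6
  the customs officer's expected payoff from patrol B: p·(-8) + (1−p)·(-3) = -5p - 3
  5p - 6 = -5p - 3  ⇒  10p = 3  ⇒  p = 3/10.
The smuggler's indifference between route B and route A determines the customs officer's mixing probability q:
  the smuggler's payoff from route B: q·1 + (1−q)·8 = -7q + 8
  the smuggler's payoff from route A: q·6 + (1−q)·3 = 3q + 3
  -7q + 8 = 3q + 3  ⇒  -10q = -5  ⇒  q = 1/2.

p = 3/10, q = 1/2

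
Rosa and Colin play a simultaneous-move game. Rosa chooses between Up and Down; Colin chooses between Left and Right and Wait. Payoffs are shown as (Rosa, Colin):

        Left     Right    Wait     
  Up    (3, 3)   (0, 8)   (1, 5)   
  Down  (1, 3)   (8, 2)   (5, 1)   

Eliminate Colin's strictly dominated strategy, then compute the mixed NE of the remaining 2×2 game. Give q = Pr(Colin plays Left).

q = 4/5

Colin's strategy Wait is strictly dominated by Right: 8 > 5 and 2 > 1. Eliminate Wait.
For Rosa to be willing to mix, Rosa must be indifferent between Up and Down, which pins down Colin's mix.
  Rosa's payoff to Up: q·3 + (1−q)·0 = 3q
  Rosa's payoff to Down: q·1 + (1−q)·8 = -7q + 8
  3q = -7q + 8  ⇒  10q = 8  ⇒  q = 4/5.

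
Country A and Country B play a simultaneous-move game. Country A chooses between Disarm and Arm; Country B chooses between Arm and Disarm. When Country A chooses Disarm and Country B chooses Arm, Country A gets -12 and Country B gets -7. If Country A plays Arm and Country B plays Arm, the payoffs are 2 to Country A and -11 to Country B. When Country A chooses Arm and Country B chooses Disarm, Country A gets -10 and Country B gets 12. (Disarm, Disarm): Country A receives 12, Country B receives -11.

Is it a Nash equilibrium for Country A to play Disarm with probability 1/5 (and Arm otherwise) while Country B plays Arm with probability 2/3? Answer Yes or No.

Given Country A's mix p = 1/5, Country B's payoff from Arm is -51/5 but from Disarm is 37/5. Country B strictly prefers Disarm, so Country B would not mix.
So the proposed profile is not a Nash equilibrium.

No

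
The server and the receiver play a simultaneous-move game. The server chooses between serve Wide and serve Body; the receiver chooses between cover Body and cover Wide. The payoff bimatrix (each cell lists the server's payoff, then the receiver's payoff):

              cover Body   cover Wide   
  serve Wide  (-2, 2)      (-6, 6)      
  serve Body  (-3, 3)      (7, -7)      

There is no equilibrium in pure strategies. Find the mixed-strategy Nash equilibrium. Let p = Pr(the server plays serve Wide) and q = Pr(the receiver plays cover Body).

p = 5/7, q = 13/14

For the receiver to be willing to mix, the receiver must be indifferent between cover Body and cover Wide, which pins down the server's mix.
  the receiver's expected payoff from cover Body: p·2 + (1−p)·3 = -p + 3
  the receiver's expected payoff from cover Wide: p·6 + (1−p)·(-7) = 13p - 7
  -p + 3 = 13p - 7  ⇒  -14p = -10  ⇒  p = 5/7.
The receiver's mix must leave the server indifferent between serve Wide and serve Body.
  the server's payoff from serve Wide: q·(-2) + (1−q)·(-6) = 4q - 6
  the server's payoff from serve Body: q·(-3) + (1−q)·7 = -10q + 7
  4q - 6 = -10q + 7  ⇒  14q = 13  ⇒  q = 13/14.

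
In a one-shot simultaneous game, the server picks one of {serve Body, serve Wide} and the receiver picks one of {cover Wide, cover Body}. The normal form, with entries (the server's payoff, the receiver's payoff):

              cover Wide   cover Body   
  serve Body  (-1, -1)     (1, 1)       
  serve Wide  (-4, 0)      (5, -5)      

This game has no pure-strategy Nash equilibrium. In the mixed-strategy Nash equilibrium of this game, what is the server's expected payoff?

-1/7

The server's indifference between serve Body and serve Wide determines the receiver's mixing probability q:
  the server's payoff from serve Body: q·(-1) + (1−q)·1 = -2q + 1
  the server's payoff from serve Wide: q·(-4) + (1−q)·5 = -9q + 5
  -2q + 1 = -9q + 5  ⇒  7q = 4  ⇒  q = 4/7.
At equilibrium the server is indifferent across rows, so the server's payoff equals the payoff from serve Body: (4/7)·(-1) + (3/7)·1 = -1/7.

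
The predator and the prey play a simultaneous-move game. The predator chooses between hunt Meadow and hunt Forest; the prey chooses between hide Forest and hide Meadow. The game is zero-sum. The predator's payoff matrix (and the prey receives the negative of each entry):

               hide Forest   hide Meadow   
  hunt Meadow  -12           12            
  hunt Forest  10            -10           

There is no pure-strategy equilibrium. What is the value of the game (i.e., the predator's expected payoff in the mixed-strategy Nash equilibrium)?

The predator's indifference between hunt Meadow and hunt Forest determines the prey's mixing probability q:
  the predator's payoff to hunt Meadow: q·(-12) + (1−q)·12 = -24q + 12
  the predator's payoff to hunt Forest: q·10 + (1−q)·(-10) = 20q - 10
  -24q + 12 = 20q - 10  ⇒  -44q = -22  ⇒  q = 1/2.
The value is the predator's expected payoff against this mix (using hunt Meadow): (1/2)·(-12) + (1/2)·12 = 0.

v = 0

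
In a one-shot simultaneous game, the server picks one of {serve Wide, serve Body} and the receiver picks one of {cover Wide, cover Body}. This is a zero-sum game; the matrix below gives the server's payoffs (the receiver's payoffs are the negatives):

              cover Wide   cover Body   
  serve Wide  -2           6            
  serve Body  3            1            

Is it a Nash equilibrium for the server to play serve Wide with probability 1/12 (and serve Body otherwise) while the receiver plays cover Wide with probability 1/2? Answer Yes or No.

Given the server's mix p = 1/12, the receiver's payoff from cover Wide is -31/12 but from cover Body is -17/12. The receiver strictly prefers cover Body, so the receiver would not mix.
So the proposed profile is not a Nash equilibrium.

No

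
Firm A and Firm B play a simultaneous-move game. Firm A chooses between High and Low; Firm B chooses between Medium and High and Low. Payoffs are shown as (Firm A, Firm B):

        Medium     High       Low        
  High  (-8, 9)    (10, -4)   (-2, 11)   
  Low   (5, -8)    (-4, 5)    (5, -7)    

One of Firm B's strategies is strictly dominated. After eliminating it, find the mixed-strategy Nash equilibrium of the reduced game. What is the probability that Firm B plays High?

q = 1/3

Firm B's strategy Medium is strictly dominated by Low: 11 > 9 and -7 > -8. Eliminate Medium.
Firm A's indifference between High and Low determines Firm B's mixing probability q:
  Firm A's payoff to High: q·10 + (1−q)·(-2) = 12q - 2
  Firm A's payoff to Low: q·(-4) + (1−q)·5 = -9q + 5
  12q - 2 = -9q + 5  ⇒  21q = 7  ⇒  q = 1/3.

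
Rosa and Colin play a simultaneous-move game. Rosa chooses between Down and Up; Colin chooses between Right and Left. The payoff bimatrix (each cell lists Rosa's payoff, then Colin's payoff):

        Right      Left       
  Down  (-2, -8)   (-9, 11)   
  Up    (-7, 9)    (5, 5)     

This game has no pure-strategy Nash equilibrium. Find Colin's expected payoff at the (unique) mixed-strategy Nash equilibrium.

139/23

For Colin to be willing to mix, Colin must be indifferent between Right and Left, which pins down Rosa's mix.
  Colin's expected payoff from Right: p·(-8) + (1−p)·9 = -17p + 9
  Colin's expected payoff from Left: p·11 + (1−p)·5 = 6p + 5
  -17p + 9 = 6p + 5  ⇒  -23p = -4  ⇒  p = 4/23.
At equilibrium Colin is indifferent across columns, so Colin's payoff equals the payoff from Right: (4/23)·(-8) + (19/23)·9 = 139/23.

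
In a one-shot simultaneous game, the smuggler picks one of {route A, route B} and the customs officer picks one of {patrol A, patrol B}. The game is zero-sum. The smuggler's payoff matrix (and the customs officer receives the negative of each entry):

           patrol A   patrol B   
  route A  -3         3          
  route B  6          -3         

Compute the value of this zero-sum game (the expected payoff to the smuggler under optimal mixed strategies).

In a mixed equilibrium the smuggler is indifferent between route A and route B; this condition fixes q.
  the smuggler's payoff from route A: q·(-3) + (1−q)·3 = -6q + 3
  the smuggler's payoff from route B: q·6 + (1−q)·(-3) = 9q - 3
  -6q + 3 = 9q - 3  ⇒  -15q = -6  ⇒  q = 2/5.
The value is the smuggler's expected payoff against this mix (using route A): (2/5)·(-3) + (3/5)·3 = 3/5.

v = 3/5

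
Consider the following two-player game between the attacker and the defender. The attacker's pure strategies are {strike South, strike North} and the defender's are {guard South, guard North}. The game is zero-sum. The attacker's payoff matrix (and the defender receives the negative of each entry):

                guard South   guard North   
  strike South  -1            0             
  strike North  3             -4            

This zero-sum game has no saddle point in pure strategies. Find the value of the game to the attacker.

v = -1/2

Set the attacker's expected payoff from strike South equal to that from strike North:
  the attacker's expected payoff from strike South: q·(-1) + (1−q)·0 = -q
  the attacker's expected payoff from strike North: q·3 + (1−q)·(-4) = 7q - 4
  -q = 7q - 4  ⇒  -8q = -4  ⇒  q = 1/2.
The value is the attacker's expected payoff against this mix (using strike South): (1/2)·(-1) + (1/2)·0 = -1/2.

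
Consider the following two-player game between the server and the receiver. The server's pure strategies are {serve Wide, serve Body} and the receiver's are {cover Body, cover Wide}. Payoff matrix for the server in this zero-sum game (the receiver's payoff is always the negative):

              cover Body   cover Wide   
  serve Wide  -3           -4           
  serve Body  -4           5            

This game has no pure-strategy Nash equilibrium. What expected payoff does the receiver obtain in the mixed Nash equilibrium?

31/10

The server's mix must leave the receiver indifferent between cover Body and cover Wide.
  the receiver's payoff from cover Body: p·3 + (1−p)·4 = -p + 4
  the receiver's payoff from cover Wide: p·4 + (1−p)·(-5) = 9p - 5
  -p + 4 = 9p - 5  ⇒  -10p = -9  ⇒  p = 9/10.
At equilibrium the receiver is indifferent across columns, so the receiver's payoff equals the payoff from cover Body: (9/10)·3 + (1/10)·4 = 31/10.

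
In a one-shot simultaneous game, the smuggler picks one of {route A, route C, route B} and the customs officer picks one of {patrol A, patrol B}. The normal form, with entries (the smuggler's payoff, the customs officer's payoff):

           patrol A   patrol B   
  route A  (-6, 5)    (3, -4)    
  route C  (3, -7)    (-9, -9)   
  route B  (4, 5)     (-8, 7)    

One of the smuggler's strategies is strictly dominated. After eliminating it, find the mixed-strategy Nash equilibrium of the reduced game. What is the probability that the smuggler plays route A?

p = 2/11

The smuggler's strategy route C is strictly dominated by route B: 4 > 3 and -8 > -9. Eliminate route C.
Set the customs officer's expected payoff from patrol A equal to that from patrol B:
  the customs officer's expected payoff from patrol A: p·5 + (1−p)·5 = 5
  the customs officer's expected payoff from patrol B: p·(-4) + (1−p)·7 = -11p + 7
  5 = -11p + 7  ⇒  11p = 2  ⇒  p = 2/11.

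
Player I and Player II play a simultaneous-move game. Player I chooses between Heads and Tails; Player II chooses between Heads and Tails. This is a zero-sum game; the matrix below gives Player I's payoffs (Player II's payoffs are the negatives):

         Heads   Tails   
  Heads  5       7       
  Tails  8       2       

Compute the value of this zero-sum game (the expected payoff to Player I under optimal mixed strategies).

In a mixed equilibrium Player I is indifferent between Heads and Tails; this condition fixes q.
  Player I's payoff to Heads: q·5 + (1−q)·7 = -2q + 7
  Player I's payoff to Tails: q·8 + (1−q)·2 = 6q + 2
  -2q + 7 = 6q + 2  ⇒  -8q = -5  ⇒  q = 5/8.
The value is Player I's expected payoff against this mix (using Heads): (5/8)·5 + (3/8)·7 = 23/4.

v = 23/4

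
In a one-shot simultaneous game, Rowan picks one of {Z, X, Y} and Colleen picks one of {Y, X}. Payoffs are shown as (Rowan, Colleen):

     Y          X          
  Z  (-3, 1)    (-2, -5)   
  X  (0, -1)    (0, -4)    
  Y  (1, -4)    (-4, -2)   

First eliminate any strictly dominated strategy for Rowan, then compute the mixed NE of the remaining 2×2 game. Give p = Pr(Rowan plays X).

p = 2/5

Rowan's strategy Z is strictly dominated by X: 0 > -3 and 0 > -2. Eliminate Z.
For Colleen to be willing to mix, Colleen must be indifferent between Y and X, which pins down Rowan's mix.
  Colleen's payoff from Y: p·(-1) + (1−p)·(-4) = 3p - 4
  Colleen's payoff from X: p·(-4) + (1−p)·(-2) = -2p - 2
  3p - 4 = -2p - 2  ⇒  5p = 2  ⇒  p = 2/5.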